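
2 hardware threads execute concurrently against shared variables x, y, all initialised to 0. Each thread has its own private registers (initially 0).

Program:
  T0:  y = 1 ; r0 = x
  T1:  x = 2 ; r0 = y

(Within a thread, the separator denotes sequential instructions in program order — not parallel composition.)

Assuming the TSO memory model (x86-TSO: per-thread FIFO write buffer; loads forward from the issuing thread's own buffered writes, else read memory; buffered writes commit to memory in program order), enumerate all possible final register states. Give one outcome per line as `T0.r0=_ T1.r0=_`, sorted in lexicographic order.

outcome vector order: (T0.r0,T1.r0)
|TSO outcomes| = 4

T0.r0=0 T1.r0=0
T0.r0=0 T1.r0=1
T0.r0=2 T1.r0=0
T0.r0=2 T1.r0=1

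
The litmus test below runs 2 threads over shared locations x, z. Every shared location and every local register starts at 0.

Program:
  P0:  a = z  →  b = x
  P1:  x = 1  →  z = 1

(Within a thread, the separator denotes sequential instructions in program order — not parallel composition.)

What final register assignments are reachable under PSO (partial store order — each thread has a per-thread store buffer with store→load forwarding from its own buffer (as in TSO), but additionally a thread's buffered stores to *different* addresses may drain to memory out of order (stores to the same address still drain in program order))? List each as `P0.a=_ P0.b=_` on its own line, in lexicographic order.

P0.a=0 P0.b=0
P0.a=0 P0.b=1
P0.a=1 P0.b=0
P0.a=1 P0.b=1

outcome vector order: (P0.a,P0.b)
|PSO outcomes| = 4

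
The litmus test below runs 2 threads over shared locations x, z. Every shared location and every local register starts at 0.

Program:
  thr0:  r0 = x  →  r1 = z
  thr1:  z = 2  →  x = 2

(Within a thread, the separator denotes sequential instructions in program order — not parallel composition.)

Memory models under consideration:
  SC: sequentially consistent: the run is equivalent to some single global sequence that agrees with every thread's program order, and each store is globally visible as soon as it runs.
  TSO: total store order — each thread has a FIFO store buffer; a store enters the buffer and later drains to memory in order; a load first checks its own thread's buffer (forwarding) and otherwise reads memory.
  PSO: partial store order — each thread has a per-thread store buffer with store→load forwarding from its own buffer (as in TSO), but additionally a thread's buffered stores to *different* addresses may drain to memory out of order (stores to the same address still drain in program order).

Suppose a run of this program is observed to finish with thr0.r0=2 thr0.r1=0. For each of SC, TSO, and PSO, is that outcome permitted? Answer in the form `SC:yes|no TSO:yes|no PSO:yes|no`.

SC:no TSO:no PSO:yes

outcome vector order: (thr0.r0,thr0.r1)
SC: 3 outcomes — {0/0; 0/2; 2/2}
TSO: 3 outcomes — {0/0; 0/2; 2/2}
PSO: 4 outcomes — {0/0; 0/2; 2/0; 2/2}
target 2/0 ∈ {PSO}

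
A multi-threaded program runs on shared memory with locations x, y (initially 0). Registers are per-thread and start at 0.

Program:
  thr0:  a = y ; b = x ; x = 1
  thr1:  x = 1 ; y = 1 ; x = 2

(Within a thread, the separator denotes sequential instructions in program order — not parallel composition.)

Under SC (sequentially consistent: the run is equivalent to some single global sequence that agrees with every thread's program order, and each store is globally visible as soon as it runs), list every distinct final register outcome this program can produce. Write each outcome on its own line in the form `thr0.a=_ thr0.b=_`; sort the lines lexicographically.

thr0.a=0 thr0.b=0
thr0.a=0 thr0.b=1
thr0.a=0 thr0.b=2
thr0.a=1 thr0.b=1
thr0.a=1 thr0.b=2

outcome vector order: (thr0.a,thr0.b)
|SC outcomes| = 5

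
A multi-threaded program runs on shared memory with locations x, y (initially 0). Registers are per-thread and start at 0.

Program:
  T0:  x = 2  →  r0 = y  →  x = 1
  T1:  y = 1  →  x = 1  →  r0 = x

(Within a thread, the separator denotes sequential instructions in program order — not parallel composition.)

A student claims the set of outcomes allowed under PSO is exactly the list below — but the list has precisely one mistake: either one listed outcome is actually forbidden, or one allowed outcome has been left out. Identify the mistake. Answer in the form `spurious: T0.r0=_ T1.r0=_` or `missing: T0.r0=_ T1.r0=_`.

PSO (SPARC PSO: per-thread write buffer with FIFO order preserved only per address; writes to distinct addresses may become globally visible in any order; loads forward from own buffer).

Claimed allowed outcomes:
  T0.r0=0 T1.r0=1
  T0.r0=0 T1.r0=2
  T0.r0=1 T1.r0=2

missing: T0.r0=1 T1.r0=1

outcome vector order: (T0.r0,T1.r0)
[PSO] allowed = {<0 1> <0 2> <1 1> <1 2>}
PSO∖claimed = {<1 1>}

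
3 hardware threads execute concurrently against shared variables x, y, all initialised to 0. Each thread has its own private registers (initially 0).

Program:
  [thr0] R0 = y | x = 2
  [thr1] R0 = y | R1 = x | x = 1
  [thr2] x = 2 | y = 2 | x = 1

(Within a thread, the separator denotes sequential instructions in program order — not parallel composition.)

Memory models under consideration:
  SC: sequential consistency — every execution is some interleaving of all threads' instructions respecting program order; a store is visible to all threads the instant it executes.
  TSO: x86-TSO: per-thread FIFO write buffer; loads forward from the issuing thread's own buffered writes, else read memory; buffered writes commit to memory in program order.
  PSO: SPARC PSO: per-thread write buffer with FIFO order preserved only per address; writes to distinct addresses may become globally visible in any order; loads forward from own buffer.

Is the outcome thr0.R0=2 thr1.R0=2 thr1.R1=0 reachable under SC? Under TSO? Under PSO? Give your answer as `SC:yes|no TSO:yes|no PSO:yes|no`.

SC:no TSO:no PSO:yes

outcome vector order: (thr0.R0,thr1.R0,thr1.R1)
[SC] allowed = {0/0/0 0/0/1 0/0/2 0/2/1 0/2/2 2/0/0 2/0/1 2/0/2 2/2/1 2/2/2}
[TSO] allowed = {0/0/0 0/0/1 0/0/2 0/2/1 0/2/2 2/0/0 2/0/1 2/0/2 2/2/1 2/2/2}
[PSO] allowed = {0/0/0 0/0/1 0/0/2 0/2/0 0/2/1 0/2/2 2/0/0 2/0/1 2/0/2 2/2/0 2/2/1 2/2/2}
target 2/2/0 ∈ {PSO}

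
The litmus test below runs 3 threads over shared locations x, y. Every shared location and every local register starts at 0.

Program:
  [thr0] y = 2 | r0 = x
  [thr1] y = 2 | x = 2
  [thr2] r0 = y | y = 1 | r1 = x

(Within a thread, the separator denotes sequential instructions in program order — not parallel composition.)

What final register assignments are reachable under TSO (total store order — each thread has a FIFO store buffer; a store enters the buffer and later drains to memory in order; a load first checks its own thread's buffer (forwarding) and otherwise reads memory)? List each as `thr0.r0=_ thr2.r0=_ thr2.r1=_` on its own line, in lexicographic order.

thr0.r0=0 thr2.r0=0 thr2.r1=0
thr0.r0=0 thr2.r0=0 thr2.r1=2
thr0.r0=0 thr2.r0=2 thr2.r1=0
thr0.r0=0 thr2.r0=2 thr2.r1=2
thr0.r0=2 thr2.r0=0 thr2.r1=0
thr0.r0=2 thr2.r0=0 thr2.r1=2
thr0.r0=2 thr2.r0=2 thr2.r1=0
thr0.r0=2 thr2.r0=2 thr2.r1=2

outcome vector order: (thr0.r0,thr2.r0,thr2.r1)
|TSO outcomes| = 8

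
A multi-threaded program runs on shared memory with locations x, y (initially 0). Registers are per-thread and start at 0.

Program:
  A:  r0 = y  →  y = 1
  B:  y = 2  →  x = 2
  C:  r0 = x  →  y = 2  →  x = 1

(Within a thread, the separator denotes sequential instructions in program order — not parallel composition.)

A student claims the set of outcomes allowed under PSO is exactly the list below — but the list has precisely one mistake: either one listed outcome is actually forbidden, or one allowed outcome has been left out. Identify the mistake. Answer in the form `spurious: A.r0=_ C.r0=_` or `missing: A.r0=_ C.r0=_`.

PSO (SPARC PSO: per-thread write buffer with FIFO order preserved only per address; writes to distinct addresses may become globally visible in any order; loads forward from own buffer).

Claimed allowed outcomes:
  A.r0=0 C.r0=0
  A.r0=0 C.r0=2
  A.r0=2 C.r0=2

outcome vector order: (A.r0,C.r0)
PSO: 4 outcomes — {<0 0>, <0 2>, <2 0>, <2 2>}
PSO∖claimed = {<2 0>}

missing: A.r0=2 C.r0=0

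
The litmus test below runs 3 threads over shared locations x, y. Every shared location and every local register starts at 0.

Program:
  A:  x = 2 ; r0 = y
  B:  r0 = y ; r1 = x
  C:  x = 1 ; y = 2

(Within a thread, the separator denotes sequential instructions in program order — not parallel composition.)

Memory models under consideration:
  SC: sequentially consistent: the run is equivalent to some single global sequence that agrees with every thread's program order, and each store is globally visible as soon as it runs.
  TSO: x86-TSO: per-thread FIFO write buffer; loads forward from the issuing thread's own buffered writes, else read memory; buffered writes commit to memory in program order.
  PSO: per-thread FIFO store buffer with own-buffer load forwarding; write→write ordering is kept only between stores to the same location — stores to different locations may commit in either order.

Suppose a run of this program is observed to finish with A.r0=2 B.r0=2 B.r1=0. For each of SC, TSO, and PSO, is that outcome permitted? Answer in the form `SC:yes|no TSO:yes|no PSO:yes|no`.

outcome vector order: (A.r0,B.r0,B.r1)
SC (10): <0 0 0>, <0 0 1>, <0 0 2>, <0 2 1>, <0 2 2>, <2 0 0>, <2 0 1>, <2 0 2>, <2 2 1>, <2 2 2>
TSO (10): <0 0 0>, <0 0 1>, <0 0 2>, <0 2 1>, <0 2 2>, <2 0 0>, <2 0 1>, <2 0 2>, <2 2 1>, <2 2 2>
PSO (12): <0 0 0>, <0 0 1>, <0 0 2>, <0 2 0>, <0 2 1>, <0 2 2>, <2 0 0>, <2 0 1>, <2 0 2>, <2 2 0>, <2 2 1>, <2 2 2>
target <2 2 0> ∈ {PSO}

SC:no TSO:no PSO:yes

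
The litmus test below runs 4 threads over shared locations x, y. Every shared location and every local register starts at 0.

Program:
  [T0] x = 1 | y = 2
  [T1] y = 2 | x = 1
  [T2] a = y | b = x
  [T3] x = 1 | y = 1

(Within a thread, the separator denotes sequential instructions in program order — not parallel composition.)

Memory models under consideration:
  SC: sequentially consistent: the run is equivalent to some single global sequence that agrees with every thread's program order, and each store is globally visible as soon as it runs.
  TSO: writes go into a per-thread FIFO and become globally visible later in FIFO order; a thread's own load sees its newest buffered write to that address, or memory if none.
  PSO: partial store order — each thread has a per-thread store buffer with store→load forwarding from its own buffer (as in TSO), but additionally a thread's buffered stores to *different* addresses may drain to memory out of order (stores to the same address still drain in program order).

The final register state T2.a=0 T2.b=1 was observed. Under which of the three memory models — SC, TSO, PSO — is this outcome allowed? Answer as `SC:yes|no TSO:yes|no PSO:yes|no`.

SC:yes TSO:yes PSO:yes

outcome vector order: (T2.a,T2.b)
SC: 5 outcomes — {<0 0>, <0 1>, <1 1>, <2 0>, <2 1>}
TSO: 5 outcomes — {<0 0>, <0 1>, <1 1>, <2 0>, <2 1>}
PSO: 6 outcomes — {<0 0>, <0 1>, <1 0>, <1 1>, <2 0>, <2 1>}
target <0 1> ∈ {SC,TSO,PSO}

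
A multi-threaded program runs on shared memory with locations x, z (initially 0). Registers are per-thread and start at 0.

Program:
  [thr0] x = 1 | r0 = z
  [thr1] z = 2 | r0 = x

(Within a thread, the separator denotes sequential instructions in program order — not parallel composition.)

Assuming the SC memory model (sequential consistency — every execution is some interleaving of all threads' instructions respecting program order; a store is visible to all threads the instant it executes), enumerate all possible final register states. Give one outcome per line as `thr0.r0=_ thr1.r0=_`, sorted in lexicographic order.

outcome vector order: (thr0.r0,thr1.r0)
|SC outcomes| = 3

thr0.r0=0 thr1.r0=1
thr0.r0=2 thr1.r0=0
thr0.r0=2 thr1.r0=1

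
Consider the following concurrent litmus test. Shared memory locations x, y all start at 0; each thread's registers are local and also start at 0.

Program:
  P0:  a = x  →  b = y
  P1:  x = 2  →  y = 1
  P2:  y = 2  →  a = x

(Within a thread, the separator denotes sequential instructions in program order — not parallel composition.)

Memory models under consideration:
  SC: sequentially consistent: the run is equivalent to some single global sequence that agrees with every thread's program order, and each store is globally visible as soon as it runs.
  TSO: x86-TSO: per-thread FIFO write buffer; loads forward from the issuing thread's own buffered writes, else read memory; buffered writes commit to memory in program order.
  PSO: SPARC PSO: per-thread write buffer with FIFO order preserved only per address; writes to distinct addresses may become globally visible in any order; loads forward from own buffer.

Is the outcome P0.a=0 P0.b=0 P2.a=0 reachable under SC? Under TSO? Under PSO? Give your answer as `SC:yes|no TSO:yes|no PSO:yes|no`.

outcome vector order: (P0.a,P0.b,P2.a)
under SC → (0,0,0) (0,0,2) (0,1,0) (0,1,2) (0,2,0) (0,2,2) (2,0,2) (2,1,0) (2,1,2) (2,2,0) (2,2,2)
under TSO → (0,0,0) (0,0,2) (0,1,0) (0,1,2) (0,2,0) (0,2,2) (2,0,0) (2,0,2) (2,1,0) (2,1,2) (2,2,0) (2,2,2)
under PSO → (0,0,0) (0,0,2) (0,1,0) (0,1,2) (0,2,0) (0,2,2) (2,0,0) (2,0,2) (2,1,0) (2,1,2) (2,2,0) (2,2,2)
target (0,0,0) ∈ {SC,TSO,PSO}

SC:yes TSO:yes PSO:yes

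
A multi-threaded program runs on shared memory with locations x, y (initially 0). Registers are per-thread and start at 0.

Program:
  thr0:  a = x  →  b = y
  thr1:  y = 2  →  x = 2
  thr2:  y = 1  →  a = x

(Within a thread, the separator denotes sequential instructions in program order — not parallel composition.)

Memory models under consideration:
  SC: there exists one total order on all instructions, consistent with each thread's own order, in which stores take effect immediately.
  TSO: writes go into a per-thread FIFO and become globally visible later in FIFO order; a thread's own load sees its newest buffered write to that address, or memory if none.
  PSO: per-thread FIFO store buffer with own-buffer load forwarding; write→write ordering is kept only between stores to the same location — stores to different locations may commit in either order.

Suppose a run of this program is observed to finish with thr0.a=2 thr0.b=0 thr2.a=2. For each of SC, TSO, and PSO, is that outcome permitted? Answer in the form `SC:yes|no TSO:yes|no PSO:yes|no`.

outcome vector order: (thr0.a,thr0.b,thr2.a)
[SC] allowed = {(0,0,0); (0,0,2); (0,1,0); (0,1,2); (0,2,0); (0,2,2); (2,1,0); (2,1,2); (2,2,0); (2,2,2)}
[TSO] allowed = {(0,0,0); (0,0,2); (0,1,0); (0,1,2); (0,2,0); (0,2,2); (2,1,0); (2,1,2); (2,2,0); (2,2,2)}
[PSO] allowed = {(0,0,0); (0,0,2); (0,1,0); (0,1,2); (0,2,0); (0,2,2); (2,0,0); (2,0,2); (2,1,0); (2,1,2); (2,2,0); (2,2,2)}
target (2,0,2) ∈ {PSO}

SC:no TSO:no PSO:yes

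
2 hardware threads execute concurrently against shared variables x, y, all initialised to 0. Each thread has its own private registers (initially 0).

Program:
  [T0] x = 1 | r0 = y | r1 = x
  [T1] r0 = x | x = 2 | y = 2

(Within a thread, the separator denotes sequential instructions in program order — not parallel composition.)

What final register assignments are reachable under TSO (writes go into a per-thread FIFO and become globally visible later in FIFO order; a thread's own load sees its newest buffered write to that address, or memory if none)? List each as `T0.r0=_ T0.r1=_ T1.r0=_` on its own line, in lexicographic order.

T0.r0=0 T0.r1=1 T1.r0=0
T0.r0=0 T0.r1=1 T1.r0=1
T0.r0=0 T0.r1=2 T1.r0=0
T0.r0=0 T0.r1=2 T1.r0=1
T0.r0=2 T0.r1=1 T1.r0=0
T0.r0=2 T0.r1=2 T1.r0=0
T0.r0=2 T0.r1=2 T1.r0=1

outcome vector order: (T0.r0,T0.r1,T1.r0)
|TSO outcomes| = 7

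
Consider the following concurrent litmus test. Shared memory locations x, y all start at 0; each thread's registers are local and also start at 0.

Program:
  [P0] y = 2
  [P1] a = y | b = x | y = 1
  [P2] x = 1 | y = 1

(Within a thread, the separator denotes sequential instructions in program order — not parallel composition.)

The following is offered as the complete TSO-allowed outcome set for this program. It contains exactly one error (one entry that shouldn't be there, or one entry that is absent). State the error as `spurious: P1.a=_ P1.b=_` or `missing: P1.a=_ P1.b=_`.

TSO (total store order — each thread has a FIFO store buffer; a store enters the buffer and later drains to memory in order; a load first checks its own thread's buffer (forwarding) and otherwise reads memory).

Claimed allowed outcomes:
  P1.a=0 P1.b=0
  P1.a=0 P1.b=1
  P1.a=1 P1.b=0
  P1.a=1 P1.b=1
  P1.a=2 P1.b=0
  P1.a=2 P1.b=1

outcome vector order: (P1.a,P1.b)
TSO (5): 00; 01; 11; 20; 21
claimed∖TSO = {10}

spurious: P1.a=1 P1.b=0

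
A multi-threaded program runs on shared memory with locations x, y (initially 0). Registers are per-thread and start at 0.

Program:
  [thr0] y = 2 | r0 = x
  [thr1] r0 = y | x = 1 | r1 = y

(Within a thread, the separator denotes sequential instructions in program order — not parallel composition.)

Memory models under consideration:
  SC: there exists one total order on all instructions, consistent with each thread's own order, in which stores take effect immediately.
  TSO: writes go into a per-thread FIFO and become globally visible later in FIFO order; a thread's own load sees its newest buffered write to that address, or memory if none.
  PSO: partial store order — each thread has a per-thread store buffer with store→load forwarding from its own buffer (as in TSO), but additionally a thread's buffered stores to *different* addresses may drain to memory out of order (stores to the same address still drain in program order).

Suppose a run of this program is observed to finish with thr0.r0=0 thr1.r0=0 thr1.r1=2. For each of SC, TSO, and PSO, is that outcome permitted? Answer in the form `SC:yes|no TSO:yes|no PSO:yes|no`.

outcome vector order: (thr0.r0,thr1.r0,thr1.r1)
SC (5): 002 022 100 102 122
TSO (6): 000 002 022 100 102 122
PSO (6): 000 002 022 100 102 122
target 002 ∈ {SC,TSO,PSO}

SC:yes TSO:yes PSO:yes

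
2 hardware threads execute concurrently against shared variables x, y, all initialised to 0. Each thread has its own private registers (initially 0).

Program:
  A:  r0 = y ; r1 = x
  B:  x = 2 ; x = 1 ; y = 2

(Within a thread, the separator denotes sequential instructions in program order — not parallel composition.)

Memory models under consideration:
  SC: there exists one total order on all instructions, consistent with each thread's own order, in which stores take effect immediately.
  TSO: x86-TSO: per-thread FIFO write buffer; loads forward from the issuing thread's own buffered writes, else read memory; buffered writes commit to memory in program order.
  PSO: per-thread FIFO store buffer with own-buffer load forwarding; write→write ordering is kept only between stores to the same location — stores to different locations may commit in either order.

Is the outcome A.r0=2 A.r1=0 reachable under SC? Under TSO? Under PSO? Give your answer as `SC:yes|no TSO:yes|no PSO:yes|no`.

outcome vector order: (A.r0,A.r1)
under SC → 00 01 02 21
under TSO → 00 01 02 21
under PSO → 00 01 02 20 21 22
target 20 ∈ {PSO}

SC:no TSO:no PSO:yes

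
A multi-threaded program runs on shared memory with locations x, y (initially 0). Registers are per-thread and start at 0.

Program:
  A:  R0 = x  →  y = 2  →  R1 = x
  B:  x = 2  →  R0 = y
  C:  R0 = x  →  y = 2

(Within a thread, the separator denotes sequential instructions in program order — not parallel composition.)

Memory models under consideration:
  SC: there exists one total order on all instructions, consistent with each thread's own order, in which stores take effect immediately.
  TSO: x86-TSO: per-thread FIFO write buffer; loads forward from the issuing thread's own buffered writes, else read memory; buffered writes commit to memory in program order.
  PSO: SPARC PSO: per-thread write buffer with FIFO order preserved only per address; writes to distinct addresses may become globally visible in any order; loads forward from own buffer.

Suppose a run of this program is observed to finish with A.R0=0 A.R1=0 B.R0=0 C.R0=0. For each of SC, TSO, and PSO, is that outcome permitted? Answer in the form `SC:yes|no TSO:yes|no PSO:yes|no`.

outcome vector order: (A.R0,A.R1,B.R0,C.R0)
SC (10): 0/0/2/0, 0/0/2/2, 0/2/0/0, 0/2/0/2, 0/2/2/0, 0/2/2/2, 2/2/0/0, 2/2/0/2, 2/2/2/0, 2/2/2/2
TSO (12): 0/0/0/0, 0/0/0/2, 0/0/2/0, 0/0/2/2, 0/2/0/0, 0/2/0/2, 0/2/2/0, 0/2/2/2, 2/2/0/0, 2/2/0/2, 2/2/2/0, 2/2/2/2
PSO (12): 0/0/0/0, 0/0/0/2, 0/0/2/0, 0/0/2/2, 0/2/0/0, 0/2/0/2, 0/2/2/0, 0/2/2/2, 2/2/0/0, 2/2/0/2, 2/2/2/0, 2/2/2/2
target 0/0/0/0 ∈ {TSO,PSO}

SC:no TSO:yes PSO:yes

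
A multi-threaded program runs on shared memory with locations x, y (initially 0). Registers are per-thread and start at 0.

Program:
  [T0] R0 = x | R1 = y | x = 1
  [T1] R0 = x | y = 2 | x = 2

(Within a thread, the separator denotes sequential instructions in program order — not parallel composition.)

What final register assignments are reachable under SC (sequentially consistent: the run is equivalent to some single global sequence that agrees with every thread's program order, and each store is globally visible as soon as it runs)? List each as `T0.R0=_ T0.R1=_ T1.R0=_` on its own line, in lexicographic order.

T0.R0=0 T0.R1=0 T1.R0=0
T0.R0=0 T0.R1=0 T1.R0=1
T0.R0=0 T0.R1=2 T1.R0=0
T0.R0=2 T0.R1=2 T1.R0=0

outcome vector order: (T0.R0,T0.R1,T1.R0)
|SC outcomes| = 4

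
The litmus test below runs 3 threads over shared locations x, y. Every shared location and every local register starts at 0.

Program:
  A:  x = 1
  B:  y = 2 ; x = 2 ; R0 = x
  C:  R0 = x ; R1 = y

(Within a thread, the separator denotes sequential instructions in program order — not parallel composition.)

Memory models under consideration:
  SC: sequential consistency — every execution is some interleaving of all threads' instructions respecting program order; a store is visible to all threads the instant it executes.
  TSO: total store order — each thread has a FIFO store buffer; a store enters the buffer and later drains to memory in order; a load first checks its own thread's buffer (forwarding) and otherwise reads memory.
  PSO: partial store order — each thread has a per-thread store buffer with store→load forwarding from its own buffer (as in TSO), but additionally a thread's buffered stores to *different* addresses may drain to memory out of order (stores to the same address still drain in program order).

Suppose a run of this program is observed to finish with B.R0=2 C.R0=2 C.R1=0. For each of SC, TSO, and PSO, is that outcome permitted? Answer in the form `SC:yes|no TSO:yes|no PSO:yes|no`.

outcome vector order: (B.R0,C.R0,C.R1)
SC: 9 outcomes — {100; 102; 112; 122; 200; 202; 210; 212; 222}
TSO: 9 outcomes — {100; 102; 112; 122; 200; 202; 210; 212; 222}
PSO: 12 outcomes — {100; 102; 110; 112; 120; 122; 200; 202; 210; 212; 220; 222}
target 220 ∈ {PSO}

SC:no TSO:no PSO:yes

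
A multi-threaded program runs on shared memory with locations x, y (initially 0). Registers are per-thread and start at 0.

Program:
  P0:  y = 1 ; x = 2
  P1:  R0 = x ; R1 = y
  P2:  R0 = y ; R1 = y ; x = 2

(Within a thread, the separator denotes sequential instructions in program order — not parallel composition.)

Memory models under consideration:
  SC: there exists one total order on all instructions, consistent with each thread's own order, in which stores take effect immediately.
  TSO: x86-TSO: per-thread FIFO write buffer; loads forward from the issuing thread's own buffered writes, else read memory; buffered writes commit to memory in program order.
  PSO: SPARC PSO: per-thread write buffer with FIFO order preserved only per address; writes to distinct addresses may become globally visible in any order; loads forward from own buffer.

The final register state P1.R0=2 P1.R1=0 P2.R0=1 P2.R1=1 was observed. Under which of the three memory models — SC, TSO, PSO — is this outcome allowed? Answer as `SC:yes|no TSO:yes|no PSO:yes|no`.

outcome vector order: (P1.R0,P1.R1,P2.R0,P2.R1)
SC: 10 outcomes — {(0,0,0,0) (0,0,0,1) (0,0,1,1) (0,1,0,0) (0,1,0,1) (0,1,1,1) (2,0,0,0) (2,1,0,0) (2,1,0,1) (2,1,1,1)}
TSO: 10 outcomes — {(0,0,0,0) (0,0,0,1) (0,0,1,1) (0,1,0,0) (0,1,0,1) (0,1,1,1) (2,0,0,0) (2,1,0,0) (2,1,0,1) (2,1,1,1)}
PSO: 12 outcomes — {(0,0,0,0) (0,0,0,1) (0,0,1,1) (0,1,0,0) (0,1,0,1) (0,1,1,1) (2,0,0,0) (2,0,0,1) (2,0,1,1) (2,1,0,0) (2,1,0,1) (2,1,1,1)}
target (2,0,1,1) ∈ {PSO}

SC:no TSO:no PSO:yes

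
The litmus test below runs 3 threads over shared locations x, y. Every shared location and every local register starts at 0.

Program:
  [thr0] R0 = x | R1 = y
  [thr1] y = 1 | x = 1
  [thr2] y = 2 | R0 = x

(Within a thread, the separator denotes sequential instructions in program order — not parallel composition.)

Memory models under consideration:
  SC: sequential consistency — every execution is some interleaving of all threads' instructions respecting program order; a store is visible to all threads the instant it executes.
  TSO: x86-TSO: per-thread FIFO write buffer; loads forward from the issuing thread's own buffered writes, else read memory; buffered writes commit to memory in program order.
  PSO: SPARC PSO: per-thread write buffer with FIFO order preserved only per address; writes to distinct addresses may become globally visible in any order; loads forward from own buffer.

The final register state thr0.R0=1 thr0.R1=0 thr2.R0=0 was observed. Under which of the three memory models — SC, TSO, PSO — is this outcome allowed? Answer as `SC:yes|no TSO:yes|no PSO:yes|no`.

outcome vector order: (thr0.R0,thr0.R1,thr2.R0)
under SC → 0/0/0 0/0/1 0/1/0 0/1/1 0/2/0 0/2/1 1/1/0 1/1/1 1/2/0 1/2/1
under TSO → 0/0/0 0/0/1 0/1/0 0/1/1 0/2/0 0/2/1 1/1/0 1/1/1 1/2/0 1/2/1
under PSO → 0/0/0 0/0/1 0/1/0 0/1/1 0/2/0 0/2/1 1/0/0 1/0/1 1/1/0 1/1/1 1/2/0 1/2/1
target 1/0/0 ∈ {PSO}

SC:no TSO:no PSO:yes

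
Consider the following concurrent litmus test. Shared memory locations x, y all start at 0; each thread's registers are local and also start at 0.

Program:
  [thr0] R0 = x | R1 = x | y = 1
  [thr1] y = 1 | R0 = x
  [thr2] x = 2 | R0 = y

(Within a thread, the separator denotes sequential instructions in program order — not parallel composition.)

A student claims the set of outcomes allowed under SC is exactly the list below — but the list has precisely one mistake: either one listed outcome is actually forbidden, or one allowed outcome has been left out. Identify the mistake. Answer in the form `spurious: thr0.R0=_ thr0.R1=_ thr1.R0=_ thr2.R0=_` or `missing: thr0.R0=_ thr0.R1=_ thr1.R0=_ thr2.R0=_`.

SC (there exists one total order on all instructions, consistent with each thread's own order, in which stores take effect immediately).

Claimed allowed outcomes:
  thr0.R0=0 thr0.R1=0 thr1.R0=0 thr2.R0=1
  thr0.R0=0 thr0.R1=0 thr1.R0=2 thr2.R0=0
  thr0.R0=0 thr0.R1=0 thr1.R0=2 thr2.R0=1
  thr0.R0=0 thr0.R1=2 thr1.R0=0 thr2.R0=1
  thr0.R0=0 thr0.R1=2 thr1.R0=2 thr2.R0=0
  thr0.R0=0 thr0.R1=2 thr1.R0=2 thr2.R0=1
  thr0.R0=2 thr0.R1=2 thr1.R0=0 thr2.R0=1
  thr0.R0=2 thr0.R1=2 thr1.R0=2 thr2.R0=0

outcome vector order: (thr0.R0,thr0.R1,thr1.R0,thr2.R0)
SC (9): <0 0 0 1> <0 0 2 0> <0 0 2 1> <0 2 0 1> <0 2 2 0> <0 2 2 1> <2 2 0 1> <2 2 2 0> <2 2 2 1>
SC∖claimed = {<2 2 2 1>}

missing: thr0.R0=2 thr0.R1=2 thr1.R0=2 thr2.R0=1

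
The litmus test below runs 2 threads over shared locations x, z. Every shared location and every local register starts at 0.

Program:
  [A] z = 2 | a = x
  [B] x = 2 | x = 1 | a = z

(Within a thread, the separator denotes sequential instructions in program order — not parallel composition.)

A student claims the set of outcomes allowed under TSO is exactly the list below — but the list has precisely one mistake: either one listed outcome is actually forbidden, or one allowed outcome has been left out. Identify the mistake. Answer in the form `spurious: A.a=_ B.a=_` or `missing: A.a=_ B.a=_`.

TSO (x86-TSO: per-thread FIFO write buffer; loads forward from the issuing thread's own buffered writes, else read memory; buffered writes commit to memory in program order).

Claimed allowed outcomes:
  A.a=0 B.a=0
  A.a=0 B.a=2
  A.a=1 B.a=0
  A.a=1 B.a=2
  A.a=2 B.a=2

outcome vector order: (A.a,B.a)
TSO: 6 outcomes — {(0,0) (0,2) (1,0) (1,2) (2,0) (2,2)}
TSO∖claimed = {(2,0)}

missing: A.a=2 B.a=0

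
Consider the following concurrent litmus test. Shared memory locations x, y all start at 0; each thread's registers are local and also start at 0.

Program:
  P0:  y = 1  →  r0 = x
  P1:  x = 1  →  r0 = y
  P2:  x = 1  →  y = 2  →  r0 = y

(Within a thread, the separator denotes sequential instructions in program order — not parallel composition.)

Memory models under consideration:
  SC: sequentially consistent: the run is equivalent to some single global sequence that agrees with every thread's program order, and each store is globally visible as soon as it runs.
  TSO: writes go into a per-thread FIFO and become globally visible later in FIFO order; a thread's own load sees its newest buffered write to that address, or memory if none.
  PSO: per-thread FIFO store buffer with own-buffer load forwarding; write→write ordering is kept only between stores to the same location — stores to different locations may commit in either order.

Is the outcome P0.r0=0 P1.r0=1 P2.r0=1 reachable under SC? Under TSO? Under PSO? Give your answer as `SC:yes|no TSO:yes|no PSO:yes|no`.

outcome vector order: (P0.r0,P1.r0,P2.r0)
SC: 8 outcomes — {(0,1,2) (0,2,2) (1,0,1) (1,0,2) (1,1,1) (1,1,2) (1,2,1) (1,2,2)}
TSO: 12 outcomes — {(0,0,1) (0,0,2) (0,1,1) (0,1,2) (0,2,1) (0,2,2) (1,0,1) (1,0,2) (1,1,1) (1,1,2) (1,2,1) (1,2,2)}
PSO: 12 outcomes — {(0,0,1) (0,0,2) (0,1,1) (0,1,2) (0,2,1) (0,2,2) (1,0,1) (1,0,2) (1,1,1) (1,1,2) (1,2,1) (1,2,2)}
target (0,1,1) ∈ {TSO,PSO}

SC:no TSO:yes PSO:yes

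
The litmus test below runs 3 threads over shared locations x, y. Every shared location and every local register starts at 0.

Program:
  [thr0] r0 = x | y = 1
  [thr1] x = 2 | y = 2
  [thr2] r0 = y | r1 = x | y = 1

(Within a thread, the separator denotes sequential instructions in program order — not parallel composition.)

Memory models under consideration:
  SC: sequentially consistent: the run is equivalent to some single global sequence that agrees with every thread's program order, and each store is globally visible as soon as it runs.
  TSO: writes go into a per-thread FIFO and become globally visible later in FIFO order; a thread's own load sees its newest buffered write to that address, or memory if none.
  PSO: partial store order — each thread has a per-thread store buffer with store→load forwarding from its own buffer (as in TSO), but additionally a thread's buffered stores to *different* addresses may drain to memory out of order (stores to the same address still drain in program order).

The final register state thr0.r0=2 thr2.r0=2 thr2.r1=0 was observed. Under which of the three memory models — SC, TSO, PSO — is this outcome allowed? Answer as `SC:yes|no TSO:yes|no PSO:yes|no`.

outcome vector order: (thr0.r0,thr2.r0,thr2.r1)
SC (9): 000; 002; 010; 012; 022; 200; 202; 212; 222
TSO (9): 000; 002; 010; 012; 022; 200; 202; 212; 222
PSO (11): 000; 002; 010; 012; 020; 022; 200; 202; 212; 220; 222
target 220 ∈ {PSO}

SC:no TSO:no PSO:yes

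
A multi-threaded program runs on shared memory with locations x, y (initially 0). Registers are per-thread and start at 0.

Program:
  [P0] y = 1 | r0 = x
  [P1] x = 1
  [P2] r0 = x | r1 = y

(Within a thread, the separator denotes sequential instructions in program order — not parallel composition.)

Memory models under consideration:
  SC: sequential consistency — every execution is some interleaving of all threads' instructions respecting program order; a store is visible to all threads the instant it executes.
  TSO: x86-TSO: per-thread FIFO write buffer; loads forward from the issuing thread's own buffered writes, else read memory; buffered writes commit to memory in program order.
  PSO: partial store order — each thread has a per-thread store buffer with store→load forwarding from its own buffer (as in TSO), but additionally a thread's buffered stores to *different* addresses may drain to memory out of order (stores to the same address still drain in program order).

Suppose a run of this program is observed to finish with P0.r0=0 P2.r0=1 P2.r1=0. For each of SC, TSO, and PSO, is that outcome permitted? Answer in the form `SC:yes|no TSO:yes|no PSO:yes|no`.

SC:no TSO:yes PSO:yes

outcome vector order: (P0.r0,P2.r0,P2.r1)
SC: 7 outcomes — {<0 0 0>, <0 0 1>, <0 1 1>, <1 0 0>, <1 0 1>, <1 1 0>, <1 1 1>}
TSO: 8 outcomes — {<0 0 0>, <0 0 1>, <0 1 0>, <0 1 1>, <1 0 0>, <1 0 1>, <1 1 0>, <1 1 1>}
PSO: 8 outcomes — {<0 0 0>, <0 0 1>, <0 1 0>, <0 1 1>, <1 0 0>, <1 0 1>, <1 1 0>, <1 1 1>}
target <0 1 0> ∈ {TSO,PSO}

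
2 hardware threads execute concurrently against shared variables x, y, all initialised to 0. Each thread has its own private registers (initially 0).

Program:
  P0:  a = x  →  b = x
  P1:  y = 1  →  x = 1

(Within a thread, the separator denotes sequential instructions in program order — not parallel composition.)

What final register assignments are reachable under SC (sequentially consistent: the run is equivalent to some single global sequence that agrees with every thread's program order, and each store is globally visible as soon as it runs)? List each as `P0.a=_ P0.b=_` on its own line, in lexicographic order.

P0.a=0 P0.b=0
P0.a=0 P0.b=1
P0.a=1 P0.b=1

outcome vector order: (P0.a,P0.b)
|SC outcomes| = 3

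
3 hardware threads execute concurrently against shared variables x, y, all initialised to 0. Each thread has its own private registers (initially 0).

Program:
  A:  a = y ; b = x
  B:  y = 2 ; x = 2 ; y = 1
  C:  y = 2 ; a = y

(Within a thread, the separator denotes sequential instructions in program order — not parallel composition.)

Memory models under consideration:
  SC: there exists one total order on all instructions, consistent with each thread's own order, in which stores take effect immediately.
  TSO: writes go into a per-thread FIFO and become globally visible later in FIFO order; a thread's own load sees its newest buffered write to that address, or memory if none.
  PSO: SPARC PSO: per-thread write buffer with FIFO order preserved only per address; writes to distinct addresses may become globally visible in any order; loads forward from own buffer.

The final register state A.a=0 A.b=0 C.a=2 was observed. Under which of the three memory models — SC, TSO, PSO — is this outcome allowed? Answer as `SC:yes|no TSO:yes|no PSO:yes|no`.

outcome vector order: (A.a,A.b,C.a)
under SC → 001; 002; 021; 022; 121; 122; 201; 202; 221; 222
under TSO → 001; 002; 021; 022; 121; 122; 201; 202; 221; 222
under PSO → 001; 002; 021; 022; 101; 102; 121; 122; 201; 202; 221; 222
target 002 ∈ {SC,TSO,PSO}

SC:yes TSO:yes PSO:yes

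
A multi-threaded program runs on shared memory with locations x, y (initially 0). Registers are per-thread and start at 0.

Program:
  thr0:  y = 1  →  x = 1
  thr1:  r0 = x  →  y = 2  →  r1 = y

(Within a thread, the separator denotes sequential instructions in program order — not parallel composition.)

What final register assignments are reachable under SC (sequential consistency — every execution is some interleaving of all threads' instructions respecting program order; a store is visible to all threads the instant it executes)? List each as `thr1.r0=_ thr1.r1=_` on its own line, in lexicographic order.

thr1.r0=0 thr1.r1=1
thr1.r0=0 thr1.r1=2
thr1.r0=1 thr1.r1=2

outcome vector order: (thr1.r0,thr1.r1)
|SC outcomes| = 3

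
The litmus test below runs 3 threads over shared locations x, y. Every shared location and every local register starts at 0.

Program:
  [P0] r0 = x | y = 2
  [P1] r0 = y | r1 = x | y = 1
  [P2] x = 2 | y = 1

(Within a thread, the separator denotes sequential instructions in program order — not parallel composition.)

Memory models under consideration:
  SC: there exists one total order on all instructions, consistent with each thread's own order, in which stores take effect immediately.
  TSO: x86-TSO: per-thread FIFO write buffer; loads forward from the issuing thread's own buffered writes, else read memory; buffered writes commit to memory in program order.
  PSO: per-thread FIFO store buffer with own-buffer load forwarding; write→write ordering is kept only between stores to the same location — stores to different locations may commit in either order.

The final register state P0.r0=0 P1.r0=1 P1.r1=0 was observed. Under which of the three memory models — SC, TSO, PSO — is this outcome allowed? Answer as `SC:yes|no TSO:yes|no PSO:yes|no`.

outcome vector order: (P0.r0,P1.r0,P1.r1)
[SC] allowed = {0/0/0 0/0/2 0/1/2 0/2/0 0/2/2 2/0/0 2/0/2 2/1/2 2/2/2}
[TSO] allowed = {0/0/0 0/0/2 0/1/2 0/2/0 0/2/2 2/0/0 2/0/2 2/1/2 2/2/2}
[PSO] allowed = {0/0/0 0/0/2 0/1/0 0/1/2 0/2/0 0/2/2 2/0/0 2/0/2 2/1/0 2/1/2 2/2/2}
target 0/1/0 ∈ {PSO}

SC:no TSO:no PSO:yes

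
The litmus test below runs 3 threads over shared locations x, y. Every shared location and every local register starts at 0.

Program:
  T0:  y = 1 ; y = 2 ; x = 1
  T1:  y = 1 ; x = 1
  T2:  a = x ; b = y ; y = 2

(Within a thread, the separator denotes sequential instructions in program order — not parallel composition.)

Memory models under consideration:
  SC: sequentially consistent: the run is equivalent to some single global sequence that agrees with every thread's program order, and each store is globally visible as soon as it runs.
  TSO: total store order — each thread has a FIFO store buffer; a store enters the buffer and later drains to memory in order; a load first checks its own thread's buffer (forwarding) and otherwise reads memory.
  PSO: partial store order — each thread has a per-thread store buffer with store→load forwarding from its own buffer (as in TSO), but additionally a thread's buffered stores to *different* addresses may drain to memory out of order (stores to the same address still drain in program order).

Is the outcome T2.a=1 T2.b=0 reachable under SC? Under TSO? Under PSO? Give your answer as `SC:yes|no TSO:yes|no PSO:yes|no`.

SC:no TSO:no PSO:yes

outcome vector order: (T2.a,T2.b)
SC: 5 outcomes — {<0 0> <0 1> <0 2> <1 1> <1 2>}
TSO: 5 outcomes — {<0 0> <0 1> <0 2> <1 1> <1 2>}
PSO: 6 outcomes — {<0 0> <0 1> <0 2> <1 0> <1 1> <1 2>}
target <1 0> ∈ {PSO}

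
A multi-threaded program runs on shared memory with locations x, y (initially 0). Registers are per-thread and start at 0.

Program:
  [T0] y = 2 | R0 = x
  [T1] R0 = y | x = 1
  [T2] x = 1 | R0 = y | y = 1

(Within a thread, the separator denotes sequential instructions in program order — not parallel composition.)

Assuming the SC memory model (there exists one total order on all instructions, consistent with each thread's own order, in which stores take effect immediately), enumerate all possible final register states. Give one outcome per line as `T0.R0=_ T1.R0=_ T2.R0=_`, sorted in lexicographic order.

outcome vector order: (T0.R0,T1.R0,T2.R0)
|SC outcomes| = 9

T0.R0=0 T1.R0=0 T2.R0=2
T0.R0=0 T1.R0=1 T2.R0=2
T0.R0=0 T1.R0=2 T2.R0=2
T0.R0=1 T1.R0=0 T2.R0=0
T0.R0=1 T1.R0=0 T2.R0=2
T0.R0=1 T1.R0=1 T2.R0=0
T0.R0=1 T1.R0=1 T2.R0=2
T0.R0=1 T1.R0=2 T2.R0=0
T0.R0=1 T1.R0=2 T2.R0=2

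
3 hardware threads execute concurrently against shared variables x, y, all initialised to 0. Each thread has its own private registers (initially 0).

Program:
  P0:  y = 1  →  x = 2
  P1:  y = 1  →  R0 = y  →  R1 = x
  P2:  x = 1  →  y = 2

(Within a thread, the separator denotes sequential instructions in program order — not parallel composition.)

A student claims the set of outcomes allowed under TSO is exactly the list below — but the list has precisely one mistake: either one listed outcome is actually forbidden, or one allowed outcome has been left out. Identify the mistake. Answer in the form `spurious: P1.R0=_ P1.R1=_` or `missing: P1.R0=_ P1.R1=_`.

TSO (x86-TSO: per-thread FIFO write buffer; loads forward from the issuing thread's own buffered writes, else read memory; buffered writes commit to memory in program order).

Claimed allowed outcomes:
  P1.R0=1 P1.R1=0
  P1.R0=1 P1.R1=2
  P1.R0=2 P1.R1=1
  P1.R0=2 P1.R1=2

missing: P1.R0=1 P1.R1=1

outcome vector order: (P1.R0,P1.R1)
TSO (5): <1 0> <1 1> <1 2> <2 1> <2 2>
TSO∖claimed = {<1 1>}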